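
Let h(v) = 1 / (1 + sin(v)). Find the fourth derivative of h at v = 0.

Expand as Σ (-1)^k u^k with u equal to the inner function's series.
From the series, [v^4] h = 2/3; multiply by 4! = 24 to get 16.

16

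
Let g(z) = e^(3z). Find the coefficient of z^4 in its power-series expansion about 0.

Apply the Taylor formula c_k = f^(k)(a)/k!.

27/8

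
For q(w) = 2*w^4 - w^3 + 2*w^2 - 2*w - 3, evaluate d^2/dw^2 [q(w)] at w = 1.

22

Compute the successive derivatives at the expansion point and divide by k!.
From the series, [(w - 1)^2] q = 11; multiply by 2! = 2 to get 22.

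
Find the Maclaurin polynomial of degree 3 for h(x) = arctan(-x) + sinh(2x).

5*x^3/3 + x

Expand each term separately and add.
[x^0] = 0;  [x^1] = 1;  [x^2] = 0;  [x^3] = 5/3.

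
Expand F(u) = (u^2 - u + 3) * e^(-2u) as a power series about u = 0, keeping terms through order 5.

-14*u^5/5 + 16*u^4/3 - 8*u^3 + 9*u^2 - 7*u + 3

Shift and add copies of the series according to the polynomial's terms.
F(0) = 3
F′(0) = -7
F′′(0) = 18
F′′′(0) = -48
F^(4)(0) = 128
F^(5)(0) = -336
Dividing each by k! gives the coefficients c_0, ..., c_5.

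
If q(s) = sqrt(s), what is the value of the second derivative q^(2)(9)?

-1/108

Compute the successive derivatives at the expansion point and divide by k!.
The coefficient of (s - 9)^2 in the expansion is -1/216, so q′′(9) = 2! * (-1/216) = -1/108.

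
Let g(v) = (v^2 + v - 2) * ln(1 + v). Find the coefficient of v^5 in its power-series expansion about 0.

Multiply each power in the prefactor through the base expansion.
g(0) = 0
g′(0) = -2
g′′(0) = 4
g′′′(0) = -1
g^(4)(0) = 8
g^(5)(0) = -38
So c_5 = g^(5)(0)/5! = -19/60.

-19/60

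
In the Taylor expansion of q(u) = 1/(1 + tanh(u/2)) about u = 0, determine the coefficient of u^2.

1/4

Let u equal the inner series; expand the outer function in u and truncate.
[u^0] = 1;  [u^1] = -1/2;  [u^2] = 1/4.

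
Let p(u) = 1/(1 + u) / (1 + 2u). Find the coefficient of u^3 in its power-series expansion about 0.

-15

Take the Cauchy product of the two expansions.
[u^0] = 1;  [u^1] = -3;  [u^2] = 7;  [u^3] = -15.
So c_3 = p′′′(0)/3! = -15.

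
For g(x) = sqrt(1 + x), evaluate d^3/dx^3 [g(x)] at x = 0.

3/8

The coefficient of x^3 in the expansion is 1/16, so g′′′(0) = 3! * (1/16) = 3/8.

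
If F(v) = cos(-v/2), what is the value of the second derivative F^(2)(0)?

Use the known series and substitute for the argument.
The coefficient of v^2 in the expansion is -1/8, so F′′(0) = 2! * (-1/8) = -1/4.

-1/4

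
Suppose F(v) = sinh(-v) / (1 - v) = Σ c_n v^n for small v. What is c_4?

-7/6

Take the Cauchy product of the two expansions.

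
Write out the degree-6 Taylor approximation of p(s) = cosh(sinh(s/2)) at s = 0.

Compose series: expand the inner function first, then feed it into the outer expansion.
[s^0] = 1;  [s^1] = 0;  [s^2] = 1/8;  [s^3] = 0;  [s^4] = 5/384;  [s^5] = 0;  [s^6] = 37/46080.

37*s^6/46080 + 5*s^4/384 + s^2/8 + 1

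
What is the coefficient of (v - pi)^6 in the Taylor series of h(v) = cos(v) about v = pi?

Differentiate repeatedly and evaluate at the center.
h(pi) = -1
h′(pi) = 0
h′′(pi) = 1
h′′′(pi) = 0
h^(4)(pi) = -1
h^(5)(pi) = 0
h^(6)(pi) = 1
Dividing each by k! gives the coefficients c_0, ..., c_6.

1/720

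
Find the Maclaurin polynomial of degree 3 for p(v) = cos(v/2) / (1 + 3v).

Take the Cauchy product of the two expansions.
p(0) = 1
p′(0) = -3
p′′(0) = 71/4
p′′′(0) = -639/4
Then c_k = p^(k)(0)/k! gives each Taylor coefficient.

-213*v^3/8 + 71*v^2/8 - 3*v + 1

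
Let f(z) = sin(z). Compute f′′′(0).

-1

Use the known series and substitute for the argument.
The coefficient of z^3 in the expansion is -1/6, so f′′′(0) = 3! * (-1/6) = -1.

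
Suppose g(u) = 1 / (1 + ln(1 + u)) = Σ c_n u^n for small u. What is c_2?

3/2

Expand as Σ (-1)^k u^k with u equal to the inner function's series.
g(0) = 1
g′(0) = -1
g′′(0) = 3
So c_2 = g′′(0)/2! = 3/2.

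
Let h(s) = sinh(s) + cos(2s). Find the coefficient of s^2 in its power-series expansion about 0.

Add the two expansions coefficient-wise.
[s^0] = 1;  [s^1] = 1;  [s^2] = -2.
So c_2 = h′′(0)/2! = -2.

-2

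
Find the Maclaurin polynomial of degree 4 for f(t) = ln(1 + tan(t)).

Plug the Maclaurin series of the inner function into that of the outer and collect terms.

-7*t^4/12 + 2*t^3/3 - t^2/2 + t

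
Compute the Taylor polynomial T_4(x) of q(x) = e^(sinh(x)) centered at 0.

Plug the Maclaurin series of the inner function into that of the outer and collect terms.
q(0) = 1
q′(0) = 1
q′′(0) = 1
q′′′(0) = 2
q^(4)(0) = 5
Dividing each by k! gives the coefficients c_0, ..., c_4.

5*x^4/24 + x^3/3 + x^2/2 + x + 1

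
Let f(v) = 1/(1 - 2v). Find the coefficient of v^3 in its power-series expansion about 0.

8

Use the known series and substitute for the argument.
So c_3 = f′′′(0)/3! = 8.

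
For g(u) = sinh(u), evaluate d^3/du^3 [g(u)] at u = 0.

The coefficient of u^3 in the expansion is 1/6, so g′′′(0) = 3! * (1/6) = 1.

1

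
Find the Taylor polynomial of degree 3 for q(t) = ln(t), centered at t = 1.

(t - 1)^3/3 - (t - 1)^2/2 + (t - 1)

[(t - 1)^0] = 0;  [(t - 1)^1] = 1;  [(t - 1)^2] = -1/2;  [(t - 1)^3] = 1/3.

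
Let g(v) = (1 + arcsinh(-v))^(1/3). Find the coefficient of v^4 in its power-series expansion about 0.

-1/243

Plug the Maclaurin series of the inner function into that of the outer and collect terms.
So c_4 = g^(4)(0)/4! = -1/243.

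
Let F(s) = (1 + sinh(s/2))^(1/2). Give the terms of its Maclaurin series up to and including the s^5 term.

241*s^5/122880 - 31*s^4/6144 + 7*s^3/384 - s^2/32 + s/4 + 1

Substitute the inner expansion into the outer series and collect powers.
F(0) = 1
F′(0) = 1/4
F′′(0) = -1/16
F′′′(0) = 7/64
F^(4)(0) = -31/256
F^(5)(0) = 241/1024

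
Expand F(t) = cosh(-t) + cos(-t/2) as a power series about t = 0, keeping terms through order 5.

17*t^4/384 + 3*t^2/8 + 2

Expand each term separately and add.
[t^0] = 2;  [t^1] = 0;  [t^2] = 3/8;  [t^3] = 0;  [t^4] = 17/384;  [t^5] = 0.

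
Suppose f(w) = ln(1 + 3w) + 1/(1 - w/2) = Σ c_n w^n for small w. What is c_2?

-17/4

Expand each term separately and add.
f(0) = 1
f′(0) = 7/2
f′′(0) = -17/2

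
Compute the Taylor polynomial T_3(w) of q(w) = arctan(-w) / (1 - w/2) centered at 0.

Multiply the two series term by term and collect like powers.
[w^0] = 0;  [w^1] = -1;  [w^2] = -1/2;  [w^3] = 1/12.

w^3/12 - w^2/2 - w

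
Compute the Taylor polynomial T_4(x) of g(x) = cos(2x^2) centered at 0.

[x^0] = 1;  [x^1] = 0;  [x^2] = 0;  [x^3] = 0;  [x^4] = -2.

1 - 2*x^4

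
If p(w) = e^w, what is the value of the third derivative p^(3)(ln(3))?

3

From the series, [(w - ln(3))^3] p = 1/2; multiply by 3! = 6 to get 3.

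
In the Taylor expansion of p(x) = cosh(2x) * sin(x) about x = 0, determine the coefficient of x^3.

Write out both Maclaurin series and multiply, keeping only the needed powers.
p(0) = 0
p′(0) = 1
p′′(0) = 0
p′′′(0) = 11
The Taylor polynomial is Σ p^(k)(0)/k! · x^k.

11/6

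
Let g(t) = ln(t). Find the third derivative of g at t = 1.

The coefficient of (t - 1)^3 in the expansion is 1/3, so g′′′(1) = 3! * (1/3) = 2.

2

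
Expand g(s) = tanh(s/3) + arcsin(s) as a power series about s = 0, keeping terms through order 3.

Add the two expansions coefficient-wise.
[s^0] = 0;  [s^1] = 4/3;  [s^2] = 0;  [s^3] = 25/162.

25*s^3/162 + 4*s/3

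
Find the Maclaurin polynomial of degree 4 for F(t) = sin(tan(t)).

Plug the Maclaurin series of the inner function into that of the outer and collect terms.
F(0) = 0
F′(0) = 1
F′′(0) = 0
F′′′(0) = 1
F^(4)(0) = 0

t^3/6 + t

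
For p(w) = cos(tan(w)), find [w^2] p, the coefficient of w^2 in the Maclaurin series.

Substitute the inner expansion into the outer series and collect powers.

-1/2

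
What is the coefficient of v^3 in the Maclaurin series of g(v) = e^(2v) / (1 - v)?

19/3

Multiply the numerator's expansion by the denominator's geometric series.
g(0) = 1
g′(0) = 3
g′′(0) = 10
g′′′(0) = 38
So c_3 = g′′′(0)/3! = 19/3.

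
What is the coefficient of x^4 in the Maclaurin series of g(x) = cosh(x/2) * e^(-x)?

41/384

Take the Cauchy product of the two expansions.
So c_4 = g^(4)(0)/4! = 41/384.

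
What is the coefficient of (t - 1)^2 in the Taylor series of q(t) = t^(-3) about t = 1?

Use the known series and substitute for the argument.

6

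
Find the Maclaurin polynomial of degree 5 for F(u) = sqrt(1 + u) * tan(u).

Multiply the two series term by term and collect like powers.
[u^0] = 0;  [u^1] = 1;  [u^2] = 1/2;  [u^3] = 5/24;  [u^4] = 11/48;  [u^5] = 101/1920.

101*u^5/1920 + 11*u^4/48 + 5*u^3/24 + u^2/2 + u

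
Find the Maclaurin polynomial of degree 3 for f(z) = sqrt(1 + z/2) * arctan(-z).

Take the Cauchy product of the two expansions.
[z^0] = 0;  [z^1] = -1;  [z^2] = -1/4;  [z^3] = 35/96.

35*z^3/96 - z^2/4 - z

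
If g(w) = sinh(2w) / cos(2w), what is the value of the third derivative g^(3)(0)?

32

Write the quotient as an unknown series and match coefficients against numerator = denominator · series.
The coefficient of w^3 in the expansion is 16/3, so g′′′(0) = 3! * (16/3) = 32.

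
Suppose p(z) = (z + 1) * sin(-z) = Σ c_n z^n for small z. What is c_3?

Shift and add copies of the series according to the polynomial's terms.
p(0) = 0
p′(0) = -1
p′′(0) = -2
p′′′(0) = 1

1/6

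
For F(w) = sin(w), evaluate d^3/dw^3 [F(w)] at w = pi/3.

-1/2

Apply the Taylor formula c_k = f^(k)(a)/k!.
From the series, [(w - pi/3)^3] F = -1/12; multiply by 3! = 6 to get -1/2.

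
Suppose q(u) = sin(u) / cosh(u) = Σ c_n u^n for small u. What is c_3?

Divide the numerator series by the denominator series (power-series long division).
So c_3 = q′′′(0)/3! = -2/3.

-2/3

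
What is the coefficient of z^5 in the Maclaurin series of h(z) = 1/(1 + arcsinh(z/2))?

-23/1280

Compose series: expand the inner function first, then feed it into the outer expansion.
h(0) = 1
h′(0) = -1/2
h′′(0) = 1/2
h′′′(0) = -5/8
h^(4)(0) = 1
h^(5)(0) = -69/32
The Taylor polynomial is Σ h^(k)(0)/k! · z^k.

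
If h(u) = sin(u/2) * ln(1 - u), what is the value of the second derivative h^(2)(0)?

-1

Write out both Maclaurin series and multiply, keeping only the needed powers.
From the series, [u^2] h = -1/2; multiply by 2! = 2 to get -1.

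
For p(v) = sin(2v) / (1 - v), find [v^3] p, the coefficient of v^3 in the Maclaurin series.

Write out both Maclaurin series and multiply, keeping only the needed powers.
[v^0] = 0;  [v^1] = 2;  [v^2] = 2;  [v^3] = 2/3.

2/3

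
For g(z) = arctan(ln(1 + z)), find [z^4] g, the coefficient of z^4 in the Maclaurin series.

Compose series: expand the inner function first, then feed it into the outer expansion.
g(0) = 0
g′(0) = 1
g′′(0) = -1
g′′′(0) = 0
g^(4)(0) = 6

1/4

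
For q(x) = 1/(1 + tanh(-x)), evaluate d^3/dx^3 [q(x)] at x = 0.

4

Let u equal the inner series; expand the outer function in u and truncate.
The coefficient of x^3 in the expansion is 2/3, so q′′′(0) = 3! * (2/3) = 4.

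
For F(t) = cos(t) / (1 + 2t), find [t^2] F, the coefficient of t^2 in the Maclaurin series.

7/2

Take the Cauchy product of the two expansions.
F(0) = 1
F′(0) = -2
F′′(0) = 7
Then c_k = F^(k)(0)/k! gives each Taylor coefficient.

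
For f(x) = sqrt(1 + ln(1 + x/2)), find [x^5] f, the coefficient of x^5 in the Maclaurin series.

Let u equal the inner series; expand the outer function in u and truncate.
f(0) = 1
f′(0) = 1/4
f′′(0) = -3/16
f′′′(0) = 17/64
f^(4)(0) = -143/256
f^(5)(0) = 1609/1024
So c_5 = f^(5)(0)/5! = 1609/122880.

1609/122880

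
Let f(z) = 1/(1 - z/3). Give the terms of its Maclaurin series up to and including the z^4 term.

z^4/81 + z^3/27 + z^2/9 + z/3 + 1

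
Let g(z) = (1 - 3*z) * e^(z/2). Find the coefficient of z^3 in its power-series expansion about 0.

Multiply each power in the prefactor through the base expansion.
So c_3 = g′′′(0)/3! = -17/48.

-17/48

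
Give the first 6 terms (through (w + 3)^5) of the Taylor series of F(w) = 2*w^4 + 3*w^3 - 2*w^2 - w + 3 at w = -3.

2*(w + 3)^4 - 21*(w + 3)^3 + 79*(w + 3)^2 - 124*(w + 3) + 69

F(-3) = 69
F′(-3) = -124
F′′(-3) = 158
F′′′(-3) = -126
F^(4)(-3) = 48
F^(5)(-3) = 0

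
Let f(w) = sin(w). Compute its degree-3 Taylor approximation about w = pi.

Differentiate repeatedly and evaluate at the center.
[(w - pi)^0] = 0;  [(w - pi)^1] = -1;  [(w - pi)^2] = 0;  [(w - pi)^3] = 1/6.

(w - pi)^3/6 - (w - pi)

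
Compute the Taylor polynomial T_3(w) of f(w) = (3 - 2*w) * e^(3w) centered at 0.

9*w^3/2 + 15*w^2/2 + 7*w + 3

Shift and add copies of the series according to the polynomial's terms.
f(0) = 3
f′(0) = 7
f′′(0) = 15
f′′′(0) = 27
Dividing each by k! gives the coefficients c_0, ..., c_3.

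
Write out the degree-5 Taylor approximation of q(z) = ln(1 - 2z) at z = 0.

-32*z^5/5 - 4*z^4 - 8*z^3/3 - 2*z^2 - 2*z

Differentiate repeatedly and evaluate at the center.
q(0) = 0
q′(0) = -2
q′′(0) = -4
q′′′(0) = -16
q^(4)(0) = -96
q^(5)(0) = -768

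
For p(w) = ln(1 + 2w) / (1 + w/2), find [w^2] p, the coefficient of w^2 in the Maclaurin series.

Multiply the two series term by term and collect like powers.
p(0) = 0
p′(0) = 2
p′′(0) = -6
So c_2 = p′′(0)/2! = -3.

-3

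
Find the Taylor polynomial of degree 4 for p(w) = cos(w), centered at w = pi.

-(w - pi)^4/24 + (w - pi)^2/2 - 1

Compute the successive derivatives at the expansion point and divide by k!.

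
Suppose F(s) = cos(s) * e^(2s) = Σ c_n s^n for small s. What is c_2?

Multiply the two series term by term and collect like powers.
F(0) = 1
F′(0) = 2
F′′(0) = 3
So c_2 = F′′(0)/2! = 3/2.

3/2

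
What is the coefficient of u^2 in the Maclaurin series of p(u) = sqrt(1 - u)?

-1/8

p(0) = 1
p′(0) = -1/2
p′′(0) = -1/4
So c_2 = p′′(0)/2! = -1/8.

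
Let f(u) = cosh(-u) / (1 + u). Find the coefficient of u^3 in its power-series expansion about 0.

-3/2

Take the Cauchy product of the two expansions.
f(0) = 1
f′(0) = -1
f′′(0) = 3
f′′′(0) = -9
So c_3 = f′′′(0)/3! = -3/2.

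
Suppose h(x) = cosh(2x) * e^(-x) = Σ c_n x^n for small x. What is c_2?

Multiply the two series term by term and collect like powers.

5/2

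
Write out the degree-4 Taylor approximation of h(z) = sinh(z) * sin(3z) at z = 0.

Expand each factor separately, then convolve coefficients.

-4*z^4 + 3*z^2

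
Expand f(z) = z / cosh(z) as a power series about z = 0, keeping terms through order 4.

Write the quotient as an unknown series and match coefficients against numerator = denominator · series.
f(0) = 0
f′(0) = 1
f′′(0) = 0
f′′′(0) = -3
f^(4)(0) = 0

-z^3/2 + z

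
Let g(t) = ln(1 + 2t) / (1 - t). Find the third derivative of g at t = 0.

16

Multiply the numerator's expansion by the denominator's geometric series.
The coefficient of t^3 in the expansion is 8/3, so g′′′(0) = 3! * (8/3) = 16.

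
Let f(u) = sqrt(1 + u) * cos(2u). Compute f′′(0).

Write out both Maclaurin series and multiply, keeping only the needed powers.
The coefficient of u^2 in the expansion is -17/8, so f′′(0) = 2! * (-17/8) = -17/4.

-17/4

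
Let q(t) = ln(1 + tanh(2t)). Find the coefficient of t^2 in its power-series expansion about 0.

Substitute the inner expansion into the outer series and collect powers.
q(0) = 0
q′(0) = 2
q′′(0) = -4
Then c_k = q^(k)(0)/k! gives each Taylor coefficient.

-2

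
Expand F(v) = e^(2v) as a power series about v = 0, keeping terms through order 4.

[v^0] = 1;  [v^1] = 2;  [v^2] = 2;  [v^3] = 4/3;  [v^4] = 2/3.

2*v^4/3 + 4*v^3/3 + 2*v^2 + 2*v + 1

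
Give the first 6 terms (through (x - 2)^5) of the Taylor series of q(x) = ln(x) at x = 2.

q(2) = ln(2)
q′(2) = 1/2
q′′(2) = -1/4
q′′′(2) = 1/4
q^(4)(2) = -3/8
q^(5)(2) = 3/4
The Taylor polynomial is Σ q^(k)(2)/k! · (x - 2)^k.

(x - 2)^5/160 - (x - 2)^4/64 + (x - 2)^3/24 - (x - 2)^2/8 + (x - 2)/2 + ln(2)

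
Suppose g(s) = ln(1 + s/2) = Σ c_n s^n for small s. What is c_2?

-1/8

c_2 = g′′(0)/2! = -1/8.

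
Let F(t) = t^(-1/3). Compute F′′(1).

4/9

Compute the successive derivatives at the expansion point and divide by k!.
From the series, [(t - 1)^2] F = 2/9; multiply by 2! = 2 to get 4/9.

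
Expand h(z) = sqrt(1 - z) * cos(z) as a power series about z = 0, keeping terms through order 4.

Write out both Maclaurin series and multiply, keeping only the needed powers.

25*z^4/384 + 3*z^3/16 - 5*z^2/8 - z/2 + 1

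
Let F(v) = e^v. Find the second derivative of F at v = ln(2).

The coefficient of (v - ln(2))^2 in the expansion is 1, so F′′(ln(2)) = 2! * (1) = 2.

2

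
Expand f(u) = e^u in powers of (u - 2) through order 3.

(u - 2)^3*e^(2)/6 + (u - 2)^2*e^(2)/2 + (u - 2)*e^(2) + e^(2)

Apply the Taylor formula c_k = f^(k)(a)/k!.
[(u - 2)^0] = e^(2);  [(u - 2)^1] = e^(2);  [(u - 2)^2] = e^(2)/2;  [(u - 2)^3] = e^(2)/6.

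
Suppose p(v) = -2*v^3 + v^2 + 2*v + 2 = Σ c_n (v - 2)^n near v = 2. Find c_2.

-11

p(2) = -6
p′(2) = -18
p′′(2) = -22
Dividing each by k! gives the coefficients c_0, ..., c_2.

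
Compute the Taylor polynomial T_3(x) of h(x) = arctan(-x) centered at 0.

x^3/3 - x

Apply the Taylor formula c_k = f^(k)(a)/k!.
h(0) = 0
h′(0) = -1
h′′(0) = 0
h′′′(0) = 2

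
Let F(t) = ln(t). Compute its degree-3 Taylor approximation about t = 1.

(t - 1)^3/3 - (t - 1)^2/2 + (t - 1)

Compute the successive derivatives at the expansion point and divide by k!.
F(1) = 0
F′(1) = 1
F′′(1) = -1
F′′′(1) = 2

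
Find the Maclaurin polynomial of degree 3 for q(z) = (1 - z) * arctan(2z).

Multiply each power in the prefactor through the base expansion.
[z^0] = 0;  [z^1] = 2;  [z^2] = -2;  [z^3] = -8/3.

-8*z^3/3 - 2*z^2 + 2*z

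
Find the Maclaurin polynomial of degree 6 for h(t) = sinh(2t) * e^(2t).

128*t^6/45 + 64*t^5/15 + 16*t^4/3 + 16*t^3/3 + 4*t^2 + 2*t

Expand each factor separately, then convolve coefficients.
[t^0] = 0;  [t^1] = 2;  [t^2] = 4;  [t^3] = 16/3;  [t^4] = 16/3;  [t^5] = 64/15;  [t^6] = 128/45.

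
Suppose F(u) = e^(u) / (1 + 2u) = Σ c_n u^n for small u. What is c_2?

5/2

Expand each factor separately, then convolve coefficients.
[u^0] = 1;  [u^1] = -1;  [u^2] = 5/2.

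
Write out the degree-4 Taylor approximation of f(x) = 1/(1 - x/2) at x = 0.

f(0) = 1
f′(0) = 1/2
f′′(0) = 1/2
f′′′(0) = 3/4
f^(4)(0) = 3/2
Then c_k = f^(k)(0)/k! gives each Taylor coefficient.

x^4/16 + x^3/8 + x^2/4 + x/2 + 1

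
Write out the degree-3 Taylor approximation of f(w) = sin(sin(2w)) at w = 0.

Let u equal the inner series; expand the outer function in u and truncate.
f(0) = 0
f′(0) = 2
f′′(0) = 0
f′′′(0) = -16
Dividing each by k! gives the coefficients c_0, ..., c_3.

-8*w^3/3 + 2*w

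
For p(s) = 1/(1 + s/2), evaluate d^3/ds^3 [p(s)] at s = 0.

-3/4

From the series, [s^3] p = -1/8; multiply by 3! = 6 to get -3/4.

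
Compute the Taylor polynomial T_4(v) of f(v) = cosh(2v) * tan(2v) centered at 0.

20*v^3/3 + 2*v

Take the Cauchy product of the two expansions.
f(0) = 0
f′(0) = 2
f′′(0) = 0
f′′′(0) = 40
f^(4)(0) = 0
Then c_k = f^(k)(0)/k! gives each Taylor coefficient.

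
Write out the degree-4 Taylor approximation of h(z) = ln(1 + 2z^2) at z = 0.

h(0) = 0
h′(0) = 0
h′′(0) = 4
h′′′(0) = 0
h^(4)(0) = -48

-2*z^4 + 2*z^2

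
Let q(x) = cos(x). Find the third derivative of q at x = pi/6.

1/2

The coefficient of (x - pi/6)^3 in the expansion is 1/12, so q′′′(pi/6) = 3! * (1/12) = 1/2.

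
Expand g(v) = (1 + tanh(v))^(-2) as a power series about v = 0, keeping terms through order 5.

-34*v^5/15 + 3*v^4 - 10*v^3/3 + 3*v^2 - 2*v + 1

Plug the Maclaurin series of the inner function into that of the outer and collect terms.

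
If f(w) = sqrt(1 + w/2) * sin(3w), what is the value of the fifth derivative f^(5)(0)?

Take the Cauchy product of the two expansions.
From the series, [w^5] f = 22101/10240; multiply by 5! = 120 to get 66303/256.

66303/256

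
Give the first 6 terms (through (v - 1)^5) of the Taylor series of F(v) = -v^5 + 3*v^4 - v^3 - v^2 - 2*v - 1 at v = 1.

-(v - 1)^5 - 2*(v - 1)^4 + (v - 1)^3 + 4*(v - 1)^2 - 3

[(v - 1)^0] = -3;  [(v - 1)^1] = 0;  [(v - 1)^2] = 4;  [(v - 1)^3] = 1;  [(v - 1)^4] = -2;  [(v - 1)^5] = -1.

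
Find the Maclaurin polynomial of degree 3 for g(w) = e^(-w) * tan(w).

Take the Cauchy product of the two expansions.

5*w^3/6 - w^2 + w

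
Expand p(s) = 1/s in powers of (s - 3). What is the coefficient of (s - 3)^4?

[(s - 3)^0] = 1/3;  [(s - 3)^1] = -1/9;  [(s - 3)^2] = 1/27;  [(s - 3)^3] = -1/81;  [(s - 3)^4] = 1/243.

1/243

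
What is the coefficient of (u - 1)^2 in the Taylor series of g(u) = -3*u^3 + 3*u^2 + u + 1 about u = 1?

g(1) = 2
g′(1) = -2
g′′(1) = -12
So c_2 = g′′(1)/2! = -6.

-6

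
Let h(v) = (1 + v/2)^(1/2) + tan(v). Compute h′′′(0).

131/64

Add the two expansions coefficient-wise.
The coefficient of v^3 in the expansion is 131/384, so h′′′(0) = 3! * (131/384) = 131/64.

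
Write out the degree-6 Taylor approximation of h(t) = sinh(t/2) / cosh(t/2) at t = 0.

t^5/240 - t^3/24 + t/2

Invert the denominator's series and multiply.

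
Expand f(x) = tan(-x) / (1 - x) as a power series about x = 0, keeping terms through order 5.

-22*x^5/15 - 4*x^4/3 - 4*x^3/3 - x^2 - x

Take the Cauchy product of the two expansions.
[x^0] = 0;  [x^1] = -1;  [x^2] = -1;  [x^3] = -4/3;  [x^4] = -4/3;  [x^5] = -22/15.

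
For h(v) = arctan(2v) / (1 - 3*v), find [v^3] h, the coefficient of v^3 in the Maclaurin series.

46/3

Expand 1/(denominator) as a geometric series and multiply by the numerator's series.
h(0) = 0
h′(0) = 2
h′′(0) = 12
h′′′(0) = 92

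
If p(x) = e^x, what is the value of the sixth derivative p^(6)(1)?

Compute the successive derivatives at the expansion point and divide by k!.
From the series, [(x - 1)^6] p = e/720; multiply by 6! = 720 to get e.

e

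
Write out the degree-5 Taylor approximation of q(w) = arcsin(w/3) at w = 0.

w^5/3240 + w^3/162 + w/3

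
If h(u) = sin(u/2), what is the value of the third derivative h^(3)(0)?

From the series, [u^3] h = -1/48; multiply by 3! = 6 to get -1/8.

-1/8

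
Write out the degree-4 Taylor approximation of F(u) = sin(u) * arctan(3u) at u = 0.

-19*u^4/2 + 3*u^2

Write out both Maclaurin series and multiply, keeping only the needed powers.
F(0) = 0
F′(0) = 0
F′′(0) = 6
F′′′(0) = 0
F^(4)(0) = -228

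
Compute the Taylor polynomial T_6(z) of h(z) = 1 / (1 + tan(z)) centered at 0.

122*z^6/45 - 32*z^5/15 + 5*z^4/3 - 4*z^3/3 + z^2 - z + 1

Expand as Σ (-1)^k u^k with u equal to the inner function's series.
h(0) = 1
h′(0) = -1
h′′(0) = 2
h′′′(0) = -8
h^(4)(0) = 40
h^(5)(0) = -256
h^(6)(0) = 1952
The Taylor polynomial is Σ h^(k)(0)/k! · z^k.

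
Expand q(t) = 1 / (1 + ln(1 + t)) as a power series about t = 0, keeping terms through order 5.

-347*t^5/60 + 11*t^4/3 - 7*t^3/3 + 3*t^2/2 - t + 1

Write 1/(1+u) = 1 - u + u^2 - u^3 + ... and substitute the series for u.
q(0) = 1
q′(0) = -1
q′′(0) = 3
q′′′(0) = -14
q^(4)(0) = 88
q^(5)(0) = -694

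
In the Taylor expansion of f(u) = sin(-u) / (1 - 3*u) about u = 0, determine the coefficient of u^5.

-9541/120

Expand 1/(denominator) as a geometric series and multiply by the numerator's series.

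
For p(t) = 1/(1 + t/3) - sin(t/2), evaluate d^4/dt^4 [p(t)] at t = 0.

Combine the two series term by term.
The coefficient of t^4 in the expansion is 1/81, so p^(4)(0) = 4! * (1/81) = 8/27.

8/27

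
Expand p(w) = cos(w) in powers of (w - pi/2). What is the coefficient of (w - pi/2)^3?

p(pi/2) = 0
p′(pi/2) = -1
p′′(pi/2) = 0
p′′′(pi/2) = 1
Dividing each by k! gives the coefficients c_0, ..., c_3.

1/6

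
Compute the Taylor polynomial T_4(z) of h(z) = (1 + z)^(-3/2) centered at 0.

315*z^4/128 - 35*z^3/16 + 15*z^2/8 - 3*z/2 + 1

[z^0] = 1;  [z^1] = -3/2;  [z^2] = 15/8;  [z^3] = -35/16;  [z^4] = 315/128.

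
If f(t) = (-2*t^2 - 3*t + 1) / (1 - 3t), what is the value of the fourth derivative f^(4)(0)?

Shift and add copies of the series according to the polynomial's terms.
From the series, [t^4] f = -18; multiply by 4! = 24 to get -432.

-432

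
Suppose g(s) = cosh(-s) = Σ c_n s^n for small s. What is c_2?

Apply the Taylor formula c_k = f^(k)(a)/k!.
g(0) = 1
g′(0) = 0
g′′(0) = 1

1/2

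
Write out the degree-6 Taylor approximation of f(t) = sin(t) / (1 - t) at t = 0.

Take the Cauchy product of the two expansions.
[t^0] = 0;  [t^1] = 1;  [t^2] = 1;  [t^3] = 5/6;  [t^4] = 5/6;  [t^5] = 101/120;  [t^6] = 101/120.

101*t^6/120 + 101*t^5/120 + 5*t^4/6 + 5*t^3/6 + t^2 + t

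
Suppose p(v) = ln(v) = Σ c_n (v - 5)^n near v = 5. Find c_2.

p(5) = ln(5)
p′(5) = 1/5
p′′(5) = -1/25
The Taylor polynomial is Σ p^(k)(5)/k! · (v - 5)^k.

-1/50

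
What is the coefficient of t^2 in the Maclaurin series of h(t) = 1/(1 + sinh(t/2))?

Substitute the inner expansion into the outer series and collect powers.
[t^0] = 1;  [t^1] = -1/2;  [t^2] = 1/4.
So c_2 = h′′(0)/2! = 1/4.

1/4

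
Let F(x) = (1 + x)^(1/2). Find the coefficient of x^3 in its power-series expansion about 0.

[x^0] = 1;  [x^1] = 1/2;  [x^2] = -1/8;  [x^3] = 1/16.

1/16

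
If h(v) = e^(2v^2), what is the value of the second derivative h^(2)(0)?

4

Compute the successive derivatives at the expansion point and divide by k!.
The coefficient of v^2 in the expansion is 2, so h′′(0) = 2! * (2) = 4.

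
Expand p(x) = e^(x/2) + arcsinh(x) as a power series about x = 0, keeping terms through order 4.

Combine the two series term by term.
p(0) = 1
p′(0) = 3/2
p′′(0) = 1/4
p′′′(0) = -7/8
p^(4)(0) = 1/16

x^4/384 - 7*x^3/48 + x^2/8 + 3*x/2 + 1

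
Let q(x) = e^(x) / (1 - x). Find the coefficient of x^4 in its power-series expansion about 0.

65/24

Expand 1/(denominator) as a geometric series and multiply by the numerator's series.
q(0) = 1
q′(0) = 2
q′′(0) = 5
q′′′(0) = 16
q^(4)(0) = 65
So c_4 = q^(4)(0)/4! = 65/24.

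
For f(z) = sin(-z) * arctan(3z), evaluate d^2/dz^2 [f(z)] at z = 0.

-6

Write out both Maclaurin series and multiply, keeping only the needed powers.
From the series, [z^2] f = -3; multiply by 2! = 2 to get -6.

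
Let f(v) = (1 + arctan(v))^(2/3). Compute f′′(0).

Let u equal the inner series; expand the outer function in u and truncate.
The coefficient of v^2 in the expansion is -1/9, so f′′(0) = 2! * (-1/9) = -2/9.

-2/9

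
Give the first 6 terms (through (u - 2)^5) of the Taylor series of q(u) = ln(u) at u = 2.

q(2) = ln(2)
q′(2) = 1/2
q′′(2) = -1/4
q′′′(2) = 1/4
q^(4)(2) = -3/8
q^(5)(2) = 3/4
Dividing each by k! gives the coefficients c_0, ..., c_5.

(u - 2)^5/160 - (u - 2)^4/64 + (u - 2)^3/24 - (u - 2)^2/8 + (u - 2)/2 + ln(2)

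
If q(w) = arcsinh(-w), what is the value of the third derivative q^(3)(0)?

Apply the Taylor formula c_k = f^(k)(a)/k!.
From the series, [w^3] q = 1/6; multiply by 3! = 6 to get 1.

1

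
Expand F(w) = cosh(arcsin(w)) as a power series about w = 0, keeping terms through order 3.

Substitute the inner expansion into the outer series and collect powers.
F(0) = 1
F′(0) = 0
F′′(0) = 1
F′′′(0) = 0
Then c_k = F^(k)(0)/k! gives each Taylor coefficient.

w^2/2 + 1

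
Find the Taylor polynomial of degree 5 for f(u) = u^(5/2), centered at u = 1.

[(u - 1)^0] = 1;  [(u - 1)^1] = 5/2;  [(u - 1)^2] = 15/8;  [(u - 1)^3] = 5/16;  [(u - 1)^4] = -5/128;  [(u - 1)^5] = 3/256.

3*(u - 1)^5/256 - 5*(u - 1)^4/128 + 5*(u - 1)^3/16 + 15*(u - 1)^2/8 + 5*(u - 1)/2 + 1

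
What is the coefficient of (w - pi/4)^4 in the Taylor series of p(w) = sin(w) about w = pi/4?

[(w - pi/4)^0] = sqrt(2)/2;  [(w - pi/4)^1] = sqrt(2)/2;  [(w - pi/4)^2] = -sqrt(2)/4;  [(w - pi/4)^3] = -sqrt(2)/12;  [(w - pi/4)^4] = sqrt(2)/48.

sqrt(2)/48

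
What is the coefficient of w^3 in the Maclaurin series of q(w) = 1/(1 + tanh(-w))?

Compose series: expand the inner function first, then feed it into the outer expansion.
q(0) = 1
q′(0) = 1
q′′(0) = 2
q′′′(0) = 4
Dividing each by k! gives the coefficients c_0, ..., c_3.

2/3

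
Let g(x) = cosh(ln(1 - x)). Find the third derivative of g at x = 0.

3

Let u equal the inner series; expand the outer function in u and truncate.
From the series, [x^3] g = 1/2; multiply by 3! = 6 to get 3.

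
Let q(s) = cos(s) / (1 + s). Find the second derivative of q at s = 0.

1

Multiply the two series term by term and collect like powers.
From the series, [s^2] q = 1/2; multiply by 2! = 2 to get 1.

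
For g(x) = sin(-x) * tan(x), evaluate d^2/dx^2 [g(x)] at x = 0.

Expand each factor separately, then convolve coefficients.
The coefficient of x^2 in the expansion is -1, so g′′(0) = 2! * (-1) = -2.

-2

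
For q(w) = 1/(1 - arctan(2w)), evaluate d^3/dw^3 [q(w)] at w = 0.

32

Let u equal the inner series; expand the outer function in u and truncate.
The coefficient of w^3 in the expansion is 16/3, so q′′′(0) = 3! * (16/3) = 32.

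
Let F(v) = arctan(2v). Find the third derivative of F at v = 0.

The coefficient of v^3 in the expansion is -8/3, so F′′′(0) = 3! * (-8/3) = -16.

-16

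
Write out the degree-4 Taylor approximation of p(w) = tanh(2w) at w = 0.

p(0) = 0
p′(0) = 2
p′′(0) = 0
p′′′(0) = -16
p^(4)(0) = 0

-8*w^3/3 + 2*w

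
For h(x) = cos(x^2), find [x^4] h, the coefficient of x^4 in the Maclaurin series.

-1/2

Use the known series and substitute for the argument.
h(0) = 1
h′(0) = 0
h′′(0) = 0
h′′′(0) = 0
h^(4)(0) = -12
Then c_k = h^(k)(0)/k! gives each Taylor coefficient.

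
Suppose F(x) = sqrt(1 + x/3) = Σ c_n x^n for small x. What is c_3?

[x^0] = 1;  [x^1] = 1/6;  [x^2] = -1/72;  [x^3] = 1/432.
So c_3 = F′′′(0)/3! = 1/432.

1/432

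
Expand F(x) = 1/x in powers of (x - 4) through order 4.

F(4) = 1/4
F′(4) = -1/16
F′′(4) = 1/32
F′′′(4) = -3/128
F^(4)(4) = 3/128

(x - 4)^4/1024 - (x - 4)^3/256 + (x - 4)^2/64 - (x - 4)/16 + 1/4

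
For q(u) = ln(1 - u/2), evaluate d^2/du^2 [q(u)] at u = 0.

-1/4

Differentiate repeatedly and evaluate at the center.
From the series, [u^2] q = -1/8; multiply by 2! = 2 to get -1/4.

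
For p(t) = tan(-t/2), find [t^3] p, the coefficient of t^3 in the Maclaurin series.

-1/24

p(0) = 0
p′(0) = -1/2
p′′(0) = 0
p′′′(0) = -1/4
Dividing each by k! gives the coefficients c_0, ..., c_3.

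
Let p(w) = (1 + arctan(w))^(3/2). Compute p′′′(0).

Plug the Maclaurin series of the inner function into that of the outer and collect terms.
The coefficient of w^3 in the expansion is -9/16, so p′′′(0) = 3! * (-9/16) = -27/8.

-27/8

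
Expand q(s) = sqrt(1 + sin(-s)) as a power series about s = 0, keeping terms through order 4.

s^4/384 + s^3/48 - s^2/8 - s/2 + 1

Substitute the inner expansion into the outer series and collect powers.
[s^0] = 1;  [s^1] = -1/2;  [s^2] = -1/8;  [s^3] = 1/48;  [s^4] = 1/384.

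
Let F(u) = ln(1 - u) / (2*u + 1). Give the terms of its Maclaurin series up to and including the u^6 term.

Multiply the numerator's expansion by the denominator's geometric series.
F(0) = 0
F′(0) = -1
F′′(0) = 3
F′′′(0) = -20
F^(4)(0) = 154
F^(5)(0) = -1564
F^(6)(0) = 18648
Then c_k = F^(k)(0)/k! gives each Taylor coefficient.

259*u^6/10 - 391*u^5/30 + 77*u^4/12 - 10*u^3/3 + 3*u^2/2 - u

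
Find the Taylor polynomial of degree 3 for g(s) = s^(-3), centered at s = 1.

Use the known series and substitute for the argument.
g(1) = 1
g′(1) = -3
g′′(1) = 12
g′′′(1) = -60

-10*(s - 1)^3 + 6*(s - 1)^2 - 3*(s - 1) + 1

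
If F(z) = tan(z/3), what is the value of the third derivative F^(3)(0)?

From the series, [z^3] F = 1/81; multiply by 3! = 6 to get 2/27.

2/27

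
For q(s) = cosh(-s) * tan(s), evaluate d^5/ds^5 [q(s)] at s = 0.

41

Take the Cauchy product of the two expansions.
The coefficient of s^5 in the expansion is 41/120, so q^(5)(0) = 5! * (41/120) = 41.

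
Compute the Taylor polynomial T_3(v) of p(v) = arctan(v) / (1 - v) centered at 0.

2*v^3/3 + v^2 + v

Use 1/(1 - r) = Σ r^k on the denominator, then take the Cauchy product.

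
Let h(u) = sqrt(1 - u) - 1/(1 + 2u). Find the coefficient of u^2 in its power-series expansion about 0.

-33/8

Combine the two series term by term.
[u^0] = 0;  [u^1] = 3/2;  [u^2] = -33/8.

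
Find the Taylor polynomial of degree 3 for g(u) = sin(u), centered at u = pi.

(u - pi)^3/6 - (u - pi)

g(pi) = 0
g′(pi) = -1
g′′(pi) = 0
g′′′(pi) = 1
The Taylor polynomial is Σ g^(k)(pi)/k! · (u - pi)^k.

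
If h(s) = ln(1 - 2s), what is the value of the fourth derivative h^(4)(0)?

-96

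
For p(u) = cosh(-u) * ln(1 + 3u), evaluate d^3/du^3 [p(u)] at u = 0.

63

Write out both Maclaurin series and multiply, keeping only the needed powers.
From the series, [u^3] p = 21/2; multiply by 3! = 6 to get 63.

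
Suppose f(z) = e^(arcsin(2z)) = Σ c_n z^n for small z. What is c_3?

Let u equal the inner series; expand the outer function in u and truncate.
f(0) = 1
f′(0) = 2
f′′(0) = 4
f′′′(0) = 16
So c_3 = f′′′(0)/3! = 8/3.

8/3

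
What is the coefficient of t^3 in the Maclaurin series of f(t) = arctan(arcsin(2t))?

-4/3

Plug the Maclaurin series of the inner function into that of the outer and collect terms.
f(0) = 0
f′(0) = 2
f′′(0) = 0
f′′′(0) = -8
So c_3 = f′′′(0)/3! = -4/3.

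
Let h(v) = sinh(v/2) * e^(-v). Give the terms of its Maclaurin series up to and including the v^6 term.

Write out both Maclaurin series and multiply, keeping only the needed powers.
h(0) = 0
h′(0) = 1/2
h′′(0) = -1
h′′′(0) = 13/8
h^(4)(0) = -5/2
h^(5)(0) = 121/32
h^(6)(0) = -91/16

-91*v^6/11520 + 121*v^5/3840 - 5*v^4/48 + 13*v^3/48 - v^2/2 + v/2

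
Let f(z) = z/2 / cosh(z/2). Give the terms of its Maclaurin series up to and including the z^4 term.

-z^3/16 + z/2

Write the quotient as an unknown series and match coefficients against numerator = denominator · series.
f(0) = 0
f′(0) = 1/2
f′′(0) = 0
f′′′(0) = -3/8
f^(4)(0) = 0
The Taylor polynomial is Σ f^(k)(0)/k! · z^k.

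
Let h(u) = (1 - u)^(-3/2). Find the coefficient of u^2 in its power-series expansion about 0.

h(0) = 1
h′(0) = 3/2
h′′(0) = 15/4
So c_2 = h′′(0)/2! = 15/8.

15/8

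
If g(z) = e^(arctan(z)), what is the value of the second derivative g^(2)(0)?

1

Compose series: expand the inner function first, then feed it into the outer expansion.
The coefficient of z^2 in the expansion is 1/2, so g′′(0) = 2! * (1/2) = 1.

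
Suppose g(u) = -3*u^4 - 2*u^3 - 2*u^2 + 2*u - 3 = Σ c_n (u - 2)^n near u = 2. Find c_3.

-26

c_3 = g′′′(2)/3! = -26.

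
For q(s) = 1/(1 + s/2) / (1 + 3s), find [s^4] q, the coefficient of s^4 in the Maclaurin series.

Take the Cauchy product of the two expansions.
q(0) = 1
q′(0) = -7/2
q′′(0) = 43/2
q′′′(0) = -777/4
q^(4)(0) = 4665/2

1555/16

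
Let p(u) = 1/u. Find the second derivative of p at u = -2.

From the series, [(u + 2)^2] p = -1/8; multiply by 2! = 2 to get -1/4.

-1/4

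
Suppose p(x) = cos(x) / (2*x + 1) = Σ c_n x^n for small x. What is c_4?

337/24

Multiply the numerator's expansion by the denominator's geometric series.
[x^0] = 1;  [x^1] = -2;  [x^2] = 7/2;  [x^3] = -7;  [x^4] = 337/24.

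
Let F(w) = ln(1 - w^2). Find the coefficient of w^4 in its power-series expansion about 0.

Compute the successive derivatives at the expansion point and divide by k!.
[w^0] = 0;  [w^1] = 0;  [w^2] = -1;  [w^3] = 0;  [w^4] = -1/2.
So c_4 = F^(4)(0)/4! = -1/2.

-1/2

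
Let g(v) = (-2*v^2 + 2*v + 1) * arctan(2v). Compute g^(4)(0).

Multiply each power in the prefactor through the base expansion.
The coefficient of v^4 in the expansion is -16/3, so g^(4)(0) = 4! * (-16/3) = -128.

-128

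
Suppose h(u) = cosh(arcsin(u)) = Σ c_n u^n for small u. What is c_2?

Substitute the inner expansion into the outer series and collect powers.
h(0) = 1
h′(0) = 0
h′′(0) = 1
Dividing each by k! gives the coefficients c_0, ..., c_2.

1/2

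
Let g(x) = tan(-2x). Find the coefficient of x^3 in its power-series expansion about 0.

[x^0] = 0;  [x^1] = -2;  [x^2] = 0;  [x^3] = -8/3.
So c_3 = g′′′(0)/3! = -8/3.

-8/3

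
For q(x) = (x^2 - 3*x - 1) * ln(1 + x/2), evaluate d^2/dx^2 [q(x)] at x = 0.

Distribute the polynomial across the series and collect like powers.
The coefficient of x^2 in the expansion is -11/8, so q′′(0) = 2! * (-11/8) = -11/4.

-11/4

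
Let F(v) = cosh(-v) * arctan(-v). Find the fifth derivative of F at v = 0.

Multiply the two series term by term and collect like powers.
From the series, [v^5] F = -3/40; multiply by 5! = 120 to get -9.

-9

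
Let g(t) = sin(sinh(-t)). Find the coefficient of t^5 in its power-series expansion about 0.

1/15

Let u equal the inner series; expand the outer function in u and truncate.
So c_5 = g^(5)(0)/5! = 1/15.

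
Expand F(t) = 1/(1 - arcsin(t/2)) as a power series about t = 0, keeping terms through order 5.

63*t^5/1280 + t^4/12 + 7*t^3/48 + t^2/4 + t/2 + 1

Compose series: expand the inner function first, then feed it into the outer expansion.
F(0) = 1
F′(0) = 1/2
F′′(0) = 1/2
F′′′(0) = 7/8
F^(4)(0) = 2
F^(5)(0) = 189/32
Then c_k = F^(k)(0)/k! gives each Taylor coefficient.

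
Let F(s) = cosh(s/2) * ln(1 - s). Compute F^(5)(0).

Write out both Maclaurin series and multiply, keeping only the needed powers.
The coefficient of s^5 in the expansion is -469/1920, so F^(5)(0) = 5! * (-469/1920) = -469/16.

-469/16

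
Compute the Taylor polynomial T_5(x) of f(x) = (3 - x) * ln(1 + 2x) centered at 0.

Shift and add copies of the series according to the polynomial's terms.
f(0) = 0
f′(0) = 6
f′′(0) = -16
f′′′(0) = 60
f^(4)(0) = -352
f^(5)(0) = 2784
Then c_k = f^(k)(0)/k! gives each Taylor coefficient.

116*x^5/5 - 44*x^4/3 + 10*x^3 - 8*x^2 + 6*x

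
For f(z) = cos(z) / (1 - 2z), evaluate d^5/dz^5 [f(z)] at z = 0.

Expand each factor separately, then convolve coefficients.
From the series, [z^5] f = 337/12; multiply by 5! = 120 to get 3370.

3370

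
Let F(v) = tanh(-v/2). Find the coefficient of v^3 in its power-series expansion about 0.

1/24

Compute the successive derivatives at the expansion point and divide by k!.
[v^0] = 0;  [v^1] = -1/2;  [v^2] = 0;  [v^3] = 1/24.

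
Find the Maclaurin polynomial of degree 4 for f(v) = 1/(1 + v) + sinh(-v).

Expand each term separately and add.
f(0) = 1
f′(0) = -2
f′′(0) = 2
f′′′(0) = -7
f^(4)(0) = 24
Dividing each by k! gives the coefficients c_0, ..., c_4.

v^4 - 7*v^3/6 + v^2 - 2*v + 1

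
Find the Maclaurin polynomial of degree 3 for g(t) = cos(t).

Differentiate repeatedly and evaluate at the center.
g(0) = 1
g′(0) = 0
g′′(0) = -1
g′′′(0) = 0

1 - t^2/2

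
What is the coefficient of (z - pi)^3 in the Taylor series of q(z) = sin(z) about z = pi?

q(pi) = 0
q′(pi) = -1
q′′(pi) = 0
q′′′(pi) = 1
Dividing each by k! gives the coefficients c_0, ..., c_3.

1/6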